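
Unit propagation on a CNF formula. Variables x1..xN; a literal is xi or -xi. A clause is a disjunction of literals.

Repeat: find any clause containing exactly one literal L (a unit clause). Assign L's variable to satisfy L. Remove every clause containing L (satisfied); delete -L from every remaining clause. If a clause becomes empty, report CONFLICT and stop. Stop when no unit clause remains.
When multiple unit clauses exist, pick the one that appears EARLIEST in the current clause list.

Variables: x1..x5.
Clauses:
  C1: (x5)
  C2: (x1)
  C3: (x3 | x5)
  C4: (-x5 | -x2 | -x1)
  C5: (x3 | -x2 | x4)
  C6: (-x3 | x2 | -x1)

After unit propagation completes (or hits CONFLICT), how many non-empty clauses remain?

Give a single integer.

Answer: 0

Derivation:
unit clause [5] forces x5=T; simplify:
  drop -5 from [-5, -2, -1] -> [-2, -1]
  satisfied 2 clause(s); 4 remain; assigned so far: [5]
unit clause [1] forces x1=T; simplify:
  drop -1 from [-2, -1] -> [-2]
  drop -1 from [-3, 2, -1] -> [-3, 2]
  satisfied 1 clause(s); 3 remain; assigned so far: [1, 5]
unit clause [-2] forces x2=F; simplify:
  drop 2 from [-3, 2] -> [-3]
  satisfied 2 clause(s); 1 remain; assigned so far: [1, 2, 5]
unit clause [-3] forces x3=F; simplify:
  satisfied 1 clause(s); 0 remain; assigned so far: [1, 2, 3, 5]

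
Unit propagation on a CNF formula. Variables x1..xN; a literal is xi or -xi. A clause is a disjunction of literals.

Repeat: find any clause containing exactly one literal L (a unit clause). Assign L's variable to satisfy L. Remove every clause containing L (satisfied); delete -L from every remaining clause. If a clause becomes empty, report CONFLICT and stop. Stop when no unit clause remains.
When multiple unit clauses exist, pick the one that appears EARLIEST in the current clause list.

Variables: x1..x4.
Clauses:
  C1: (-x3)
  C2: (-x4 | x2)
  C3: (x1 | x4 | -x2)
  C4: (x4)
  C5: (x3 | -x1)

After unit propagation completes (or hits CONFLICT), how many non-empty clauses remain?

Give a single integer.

Answer: 0

Derivation:
unit clause [-3] forces x3=F; simplify:
  drop 3 from [3, -1] -> [-1]
  satisfied 1 clause(s); 4 remain; assigned so far: [3]
unit clause [4] forces x4=T; simplify:
  drop -4 from [-4, 2] -> [2]
  satisfied 2 clause(s); 2 remain; assigned so far: [3, 4]
unit clause [2] forces x2=T; simplify:
  satisfied 1 clause(s); 1 remain; assigned so far: [2, 3, 4]
unit clause [-1] forces x1=F; simplify:
  satisfied 1 clause(s); 0 remain; assigned so far: [1, 2, 3, 4]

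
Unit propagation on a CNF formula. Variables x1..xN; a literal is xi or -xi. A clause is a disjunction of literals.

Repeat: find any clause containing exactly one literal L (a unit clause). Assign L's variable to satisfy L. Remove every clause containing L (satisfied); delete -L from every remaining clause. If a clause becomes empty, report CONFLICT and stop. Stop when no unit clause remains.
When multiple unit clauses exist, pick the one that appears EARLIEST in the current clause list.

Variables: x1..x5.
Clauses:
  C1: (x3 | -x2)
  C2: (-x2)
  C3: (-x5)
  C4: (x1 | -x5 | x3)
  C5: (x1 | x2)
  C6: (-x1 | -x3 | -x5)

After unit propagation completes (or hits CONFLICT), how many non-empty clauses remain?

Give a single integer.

Answer: 0

Derivation:
unit clause [-2] forces x2=F; simplify:
  drop 2 from [1, 2] -> [1]
  satisfied 2 clause(s); 4 remain; assigned so far: [2]
unit clause [-5] forces x5=F; simplify:
  satisfied 3 clause(s); 1 remain; assigned so far: [2, 5]
unit clause [1] forces x1=T; simplify:
  satisfied 1 clause(s); 0 remain; assigned so far: [1, 2, 5]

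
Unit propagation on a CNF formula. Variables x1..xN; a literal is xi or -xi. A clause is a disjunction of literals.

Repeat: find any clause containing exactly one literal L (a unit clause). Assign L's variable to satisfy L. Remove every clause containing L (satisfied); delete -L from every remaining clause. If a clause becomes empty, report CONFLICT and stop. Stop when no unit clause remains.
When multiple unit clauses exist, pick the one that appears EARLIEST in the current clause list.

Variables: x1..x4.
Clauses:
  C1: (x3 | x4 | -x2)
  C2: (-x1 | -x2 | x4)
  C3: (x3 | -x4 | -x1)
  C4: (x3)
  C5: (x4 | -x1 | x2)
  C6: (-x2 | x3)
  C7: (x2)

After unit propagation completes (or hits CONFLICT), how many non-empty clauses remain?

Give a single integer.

unit clause [3] forces x3=T; simplify:
  satisfied 4 clause(s); 3 remain; assigned so far: [3]
unit clause [2] forces x2=T; simplify:
  drop -2 from [-1, -2, 4] -> [-1, 4]
  satisfied 2 clause(s); 1 remain; assigned so far: [2, 3]

Answer: 1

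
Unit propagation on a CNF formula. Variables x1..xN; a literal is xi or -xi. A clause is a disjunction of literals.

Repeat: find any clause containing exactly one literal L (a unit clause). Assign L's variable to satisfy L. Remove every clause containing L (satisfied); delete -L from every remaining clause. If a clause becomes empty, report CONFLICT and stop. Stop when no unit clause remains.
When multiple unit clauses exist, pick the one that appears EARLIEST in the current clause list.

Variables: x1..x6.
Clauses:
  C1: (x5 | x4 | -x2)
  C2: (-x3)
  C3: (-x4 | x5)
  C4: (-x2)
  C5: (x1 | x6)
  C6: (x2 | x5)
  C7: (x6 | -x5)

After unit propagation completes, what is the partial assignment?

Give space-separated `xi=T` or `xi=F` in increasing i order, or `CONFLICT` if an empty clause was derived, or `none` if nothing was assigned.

unit clause [-3] forces x3=F; simplify:
  satisfied 1 clause(s); 6 remain; assigned so far: [3]
unit clause [-2] forces x2=F; simplify:
  drop 2 from [2, 5] -> [5]
  satisfied 2 clause(s); 4 remain; assigned so far: [2, 3]
unit clause [5] forces x5=T; simplify:
  drop -5 from [6, -5] -> [6]
  satisfied 2 clause(s); 2 remain; assigned so far: [2, 3, 5]
unit clause [6] forces x6=T; simplify:
  satisfied 2 clause(s); 0 remain; assigned so far: [2, 3, 5, 6]

Answer: x2=F x3=F x5=T x6=T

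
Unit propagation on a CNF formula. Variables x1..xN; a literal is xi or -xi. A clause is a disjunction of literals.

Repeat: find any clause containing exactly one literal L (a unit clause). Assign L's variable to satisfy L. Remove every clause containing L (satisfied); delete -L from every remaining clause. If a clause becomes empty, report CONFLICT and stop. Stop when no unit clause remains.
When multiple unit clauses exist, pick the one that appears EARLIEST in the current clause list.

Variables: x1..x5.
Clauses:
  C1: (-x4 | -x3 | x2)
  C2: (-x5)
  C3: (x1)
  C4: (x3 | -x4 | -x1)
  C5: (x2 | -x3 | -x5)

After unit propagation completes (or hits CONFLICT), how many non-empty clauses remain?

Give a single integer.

unit clause [-5] forces x5=F; simplify:
  satisfied 2 clause(s); 3 remain; assigned so far: [5]
unit clause [1] forces x1=T; simplify:
  drop -1 from [3, -4, -1] -> [3, -4]
  satisfied 1 clause(s); 2 remain; assigned so far: [1, 5]

Answer: 2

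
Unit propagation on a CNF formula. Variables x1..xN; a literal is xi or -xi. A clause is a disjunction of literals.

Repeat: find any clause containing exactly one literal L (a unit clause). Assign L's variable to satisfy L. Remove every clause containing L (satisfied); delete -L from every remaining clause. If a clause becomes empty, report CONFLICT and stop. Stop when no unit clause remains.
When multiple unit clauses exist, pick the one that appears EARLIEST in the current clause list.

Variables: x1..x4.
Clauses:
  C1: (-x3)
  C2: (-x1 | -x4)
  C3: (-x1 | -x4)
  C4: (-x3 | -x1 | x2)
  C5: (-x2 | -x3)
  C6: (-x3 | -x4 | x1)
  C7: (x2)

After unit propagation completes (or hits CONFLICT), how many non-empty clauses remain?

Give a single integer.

Answer: 2

Derivation:
unit clause [-3] forces x3=F; simplify:
  satisfied 4 clause(s); 3 remain; assigned so far: [3]
unit clause [2] forces x2=T; simplify:
  satisfied 1 clause(s); 2 remain; assigned so far: [2, 3]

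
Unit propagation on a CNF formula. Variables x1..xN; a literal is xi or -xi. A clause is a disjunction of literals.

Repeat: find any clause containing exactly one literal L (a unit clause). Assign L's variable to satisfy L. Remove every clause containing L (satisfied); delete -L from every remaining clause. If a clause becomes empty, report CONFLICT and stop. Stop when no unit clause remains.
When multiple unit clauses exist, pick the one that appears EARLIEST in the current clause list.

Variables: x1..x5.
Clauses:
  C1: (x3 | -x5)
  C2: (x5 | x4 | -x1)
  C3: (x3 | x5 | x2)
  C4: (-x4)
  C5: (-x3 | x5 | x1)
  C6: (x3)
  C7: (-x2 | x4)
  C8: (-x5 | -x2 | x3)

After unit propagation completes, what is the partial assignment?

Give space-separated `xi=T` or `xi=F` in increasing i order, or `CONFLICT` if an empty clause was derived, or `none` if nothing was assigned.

unit clause [-4] forces x4=F; simplify:
  drop 4 from [5, 4, -1] -> [5, -1]
  drop 4 from [-2, 4] -> [-2]
  satisfied 1 clause(s); 7 remain; assigned so far: [4]
unit clause [3] forces x3=T; simplify:
  drop -3 from [-3, 5, 1] -> [5, 1]
  satisfied 4 clause(s); 3 remain; assigned so far: [3, 4]
unit clause [-2] forces x2=F; simplify:
  satisfied 1 clause(s); 2 remain; assigned so far: [2, 3, 4]

Answer: x2=F x3=T x4=F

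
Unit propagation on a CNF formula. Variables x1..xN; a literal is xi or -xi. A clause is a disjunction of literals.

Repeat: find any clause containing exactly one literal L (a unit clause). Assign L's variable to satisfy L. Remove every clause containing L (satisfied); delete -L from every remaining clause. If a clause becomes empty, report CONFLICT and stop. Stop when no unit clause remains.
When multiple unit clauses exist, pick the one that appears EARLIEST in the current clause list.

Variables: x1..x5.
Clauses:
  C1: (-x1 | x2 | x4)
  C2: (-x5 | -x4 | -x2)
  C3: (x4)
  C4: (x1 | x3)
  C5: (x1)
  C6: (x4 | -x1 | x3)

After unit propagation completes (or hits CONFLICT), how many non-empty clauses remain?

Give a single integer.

Answer: 1

Derivation:
unit clause [4] forces x4=T; simplify:
  drop -4 from [-5, -4, -2] -> [-5, -2]
  satisfied 3 clause(s); 3 remain; assigned so far: [4]
unit clause [1] forces x1=T; simplify:
  satisfied 2 clause(s); 1 remain; assigned so far: [1, 4]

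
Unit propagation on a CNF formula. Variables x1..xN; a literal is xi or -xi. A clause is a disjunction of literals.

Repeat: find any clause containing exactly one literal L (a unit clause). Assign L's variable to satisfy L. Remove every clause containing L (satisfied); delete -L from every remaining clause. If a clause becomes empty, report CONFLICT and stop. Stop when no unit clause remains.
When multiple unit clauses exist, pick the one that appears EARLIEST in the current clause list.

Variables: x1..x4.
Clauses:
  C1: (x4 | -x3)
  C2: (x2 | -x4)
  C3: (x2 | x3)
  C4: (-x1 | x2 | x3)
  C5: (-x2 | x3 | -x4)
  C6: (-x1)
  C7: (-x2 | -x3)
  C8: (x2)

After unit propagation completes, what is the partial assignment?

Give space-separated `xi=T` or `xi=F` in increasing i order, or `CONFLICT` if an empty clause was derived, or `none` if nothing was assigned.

unit clause [-1] forces x1=F; simplify:
  satisfied 2 clause(s); 6 remain; assigned so far: [1]
unit clause [2] forces x2=T; simplify:
  drop -2 from [-2, 3, -4] -> [3, -4]
  drop -2 from [-2, -3] -> [-3]
  satisfied 3 clause(s); 3 remain; assigned so far: [1, 2]
unit clause [-3] forces x3=F; simplify:
  drop 3 from [3, -4] -> [-4]
  satisfied 2 clause(s); 1 remain; assigned so far: [1, 2, 3]
unit clause [-4] forces x4=F; simplify:
  satisfied 1 clause(s); 0 remain; assigned so far: [1, 2, 3, 4]

Answer: x1=F x2=T x3=F x4=F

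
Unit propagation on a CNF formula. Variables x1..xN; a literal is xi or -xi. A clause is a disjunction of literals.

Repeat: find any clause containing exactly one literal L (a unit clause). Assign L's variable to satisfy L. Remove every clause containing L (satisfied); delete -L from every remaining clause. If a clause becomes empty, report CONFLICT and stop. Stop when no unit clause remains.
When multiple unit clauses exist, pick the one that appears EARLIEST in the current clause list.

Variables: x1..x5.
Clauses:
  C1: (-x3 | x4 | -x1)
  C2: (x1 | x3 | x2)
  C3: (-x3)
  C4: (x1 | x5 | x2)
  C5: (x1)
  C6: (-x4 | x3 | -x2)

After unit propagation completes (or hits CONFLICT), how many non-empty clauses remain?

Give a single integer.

Answer: 1

Derivation:
unit clause [-3] forces x3=F; simplify:
  drop 3 from [1, 3, 2] -> [1, 2]
  drop 3 from [-4, 3, -2] -> [-4, -2]
  satisfied 2 clause(s); 4 remain; assigned so far: [3]
unit clause [1] forces x1=T; simplify:
  satisfied 3 clause(s); 1 remain; assigned so far: [1, 3]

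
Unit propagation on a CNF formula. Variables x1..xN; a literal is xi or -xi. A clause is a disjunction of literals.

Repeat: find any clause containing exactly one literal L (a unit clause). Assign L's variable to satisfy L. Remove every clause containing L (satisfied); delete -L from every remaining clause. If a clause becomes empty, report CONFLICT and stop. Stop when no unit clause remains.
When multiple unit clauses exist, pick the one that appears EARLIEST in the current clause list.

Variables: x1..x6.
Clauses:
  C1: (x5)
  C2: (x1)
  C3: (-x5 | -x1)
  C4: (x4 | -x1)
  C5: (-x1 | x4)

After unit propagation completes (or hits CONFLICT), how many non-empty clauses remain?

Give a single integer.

unit clause [5] forces x5=T; simplify:
  drop -5 from [-5, -1] -> [-1]
  satisfied 1 clause(s); 4 remain; assigned so far: [5]
unit clause [1] forces x1=T; simplify:
  drop -1 from [-1] -> [] (empty!)
  drop -1 from [4, -1] -> [4]
  drop -1 from [-1, 4] -> [4]
  satisfied 1 clause(s); 3 remain; assigned so far: [1, 5]
CONFLICT (empty clause)

Answer: 2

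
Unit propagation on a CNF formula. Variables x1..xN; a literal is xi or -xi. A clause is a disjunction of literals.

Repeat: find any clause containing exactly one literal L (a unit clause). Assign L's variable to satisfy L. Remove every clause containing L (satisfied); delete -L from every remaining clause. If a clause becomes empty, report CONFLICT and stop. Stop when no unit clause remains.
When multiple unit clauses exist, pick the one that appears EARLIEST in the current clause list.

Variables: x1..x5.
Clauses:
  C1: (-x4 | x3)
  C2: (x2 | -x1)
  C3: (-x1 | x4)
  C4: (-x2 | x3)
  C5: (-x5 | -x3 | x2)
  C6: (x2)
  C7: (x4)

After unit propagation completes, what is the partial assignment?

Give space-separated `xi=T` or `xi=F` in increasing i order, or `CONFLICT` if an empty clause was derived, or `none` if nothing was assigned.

unit clause [2] forces x2=T; simplify:
  drop -2 from [-2, 3] -> [3]
  satisfied 3 clause(s); 4 remain; assigned so far: [2]
unit clause [3] forces x3=T; simplify:
  satisfied 2 clause(s); 2 remain; assigned so far: [2, 3]
unit clause [4] forces x4=T; simplify:
  satisfied 2 clause(s); 0 remain; assigned so far: [2, 3, 4]

Answer: x2=T x3=T x4=T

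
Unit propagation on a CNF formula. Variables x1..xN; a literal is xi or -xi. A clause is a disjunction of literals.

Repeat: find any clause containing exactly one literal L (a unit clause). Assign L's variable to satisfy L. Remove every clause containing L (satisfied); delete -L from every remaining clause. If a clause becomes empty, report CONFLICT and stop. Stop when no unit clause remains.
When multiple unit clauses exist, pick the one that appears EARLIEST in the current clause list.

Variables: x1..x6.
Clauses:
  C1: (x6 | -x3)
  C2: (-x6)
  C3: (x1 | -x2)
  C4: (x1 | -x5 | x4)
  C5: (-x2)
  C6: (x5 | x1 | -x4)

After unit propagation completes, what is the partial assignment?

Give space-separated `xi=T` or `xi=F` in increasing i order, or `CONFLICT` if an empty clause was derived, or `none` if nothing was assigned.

unit clause [-6] forces x6=F; simplify:
  drop 6 from [6, -3] -> [-3]
  satisfied 1 clause(s); 5 remain; assigned so far: [6]
unit clause [-3] forces x3=F; simplify:
  satisfied 1 clause(s); 4 remain; assigned so far: [3, 6]
unit clause [-2] forces x2=F; simplify:
  satisfied 2 clause(s); 2 remain; assigned so far: [2, 3, 6]

Answer: x2=F x3=F x6=F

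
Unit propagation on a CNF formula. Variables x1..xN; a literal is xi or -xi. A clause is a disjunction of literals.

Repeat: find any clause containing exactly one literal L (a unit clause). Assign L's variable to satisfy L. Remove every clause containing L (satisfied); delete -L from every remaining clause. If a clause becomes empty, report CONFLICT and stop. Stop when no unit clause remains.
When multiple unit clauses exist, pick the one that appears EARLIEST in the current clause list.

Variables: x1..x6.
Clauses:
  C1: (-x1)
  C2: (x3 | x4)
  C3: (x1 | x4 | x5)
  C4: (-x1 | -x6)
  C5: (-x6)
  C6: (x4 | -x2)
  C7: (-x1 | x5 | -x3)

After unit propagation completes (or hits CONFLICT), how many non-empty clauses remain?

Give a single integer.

unit clause [-1] forces x1=F; simplify:
  drop 1 from [1, 4, 5] -> [4, 5]
  satisfied 3 clause(s); 4 remain; assigned so far: [1]
unit clause [-6] forces x6=F; simplify:
  satisfied 1 clause(s); 3 remain; assigned so far: [1, 6]

Answer: 3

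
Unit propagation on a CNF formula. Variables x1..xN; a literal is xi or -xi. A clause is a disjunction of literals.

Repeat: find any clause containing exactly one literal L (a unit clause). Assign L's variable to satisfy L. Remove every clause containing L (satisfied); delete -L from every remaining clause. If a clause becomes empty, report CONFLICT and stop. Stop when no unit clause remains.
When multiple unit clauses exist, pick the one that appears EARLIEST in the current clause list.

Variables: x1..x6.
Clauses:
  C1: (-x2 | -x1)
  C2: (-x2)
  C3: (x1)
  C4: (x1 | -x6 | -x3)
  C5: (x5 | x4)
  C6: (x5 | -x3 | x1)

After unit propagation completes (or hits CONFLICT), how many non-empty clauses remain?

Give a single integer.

unit clause [-2] forces x2=F; simplify:
  satisfied 2 clause(s); 4 remain; assigned so far: [2]
unit clause [1] forces x1=T; simplify:
  satisfied 3 clause(s); 1 remain; assigned so far: [1, 2]

Answer: 1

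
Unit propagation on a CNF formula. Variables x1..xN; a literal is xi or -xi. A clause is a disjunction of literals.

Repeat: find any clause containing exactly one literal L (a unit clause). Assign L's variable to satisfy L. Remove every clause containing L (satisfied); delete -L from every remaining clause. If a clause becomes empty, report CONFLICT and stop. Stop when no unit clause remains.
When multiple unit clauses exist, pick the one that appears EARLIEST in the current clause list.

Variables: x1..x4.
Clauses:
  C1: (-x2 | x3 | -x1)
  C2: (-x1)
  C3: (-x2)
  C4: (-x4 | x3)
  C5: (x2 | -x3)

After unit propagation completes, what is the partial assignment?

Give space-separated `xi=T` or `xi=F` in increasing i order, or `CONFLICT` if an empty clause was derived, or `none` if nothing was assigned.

Answer: x1=F x2=F x3=F x4=F

Derivation:
unit clause [-1] forces x1=F; simplify:
  satisfied 2 clause(s); 3 remain; assigned so far: [1]
unit clause [-2] forces x2=F; simplify:
  drop 2 from [2, -3] -> [-3]
  satisfied 1 clause(s); 2 remain; assigned so far: [1, 2]
unit clause [-3] forces x3=F; simplify:
  drop 3 from [-4, 3] -> [-4]
  satisfied 1 clause(s); 1 remain; assigned so far: [1, 2, 3]
unit clause [-4] forces x4=F; simplify:
  satisfied 1 clause(s); 0 remain; assigned so far: [1, 2, 3, 4]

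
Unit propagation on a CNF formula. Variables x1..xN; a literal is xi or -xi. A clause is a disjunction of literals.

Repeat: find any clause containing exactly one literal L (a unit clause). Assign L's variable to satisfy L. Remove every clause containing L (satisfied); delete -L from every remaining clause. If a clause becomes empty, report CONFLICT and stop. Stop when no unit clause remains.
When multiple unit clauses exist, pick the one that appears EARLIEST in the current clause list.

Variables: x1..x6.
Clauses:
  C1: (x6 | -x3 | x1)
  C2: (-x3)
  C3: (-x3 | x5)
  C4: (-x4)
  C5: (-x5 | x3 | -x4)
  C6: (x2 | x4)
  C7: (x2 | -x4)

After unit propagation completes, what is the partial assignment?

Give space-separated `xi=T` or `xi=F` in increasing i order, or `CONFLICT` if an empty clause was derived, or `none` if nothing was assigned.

unit clause [-3] forces x3=F; simplify:
  drop 3 from [-5, 3, -4] -> [-5, -4]
  satisfied 3 clause(s); 4 remain; assigned so far: [3]
unit clause [-4] forces x4=F; simplify:
  drop 4 from [2, 4] -> [2]
  satisfied 3 clause(s); 1 remain; assigned so far: [3, 4]
unit clause [2] forces x2=T; simplify:
  satisfied 1 clause(s); 0 remain; assigned so far: [2, 3, 4]

Answer: x2=T x3=F x4=F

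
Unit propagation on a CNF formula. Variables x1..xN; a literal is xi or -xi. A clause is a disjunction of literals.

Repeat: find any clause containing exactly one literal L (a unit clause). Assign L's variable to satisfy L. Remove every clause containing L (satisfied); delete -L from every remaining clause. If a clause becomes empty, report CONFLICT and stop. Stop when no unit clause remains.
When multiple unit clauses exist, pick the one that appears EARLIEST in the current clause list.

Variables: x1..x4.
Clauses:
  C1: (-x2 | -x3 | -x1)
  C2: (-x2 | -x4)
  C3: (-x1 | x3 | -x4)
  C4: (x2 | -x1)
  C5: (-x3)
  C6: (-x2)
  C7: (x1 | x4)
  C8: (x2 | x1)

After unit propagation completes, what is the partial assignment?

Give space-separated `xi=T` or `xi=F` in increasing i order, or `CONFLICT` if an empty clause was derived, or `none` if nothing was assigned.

Answer: CONFLICT

Derivation:
unit clause [-3] forces x3=F; simplify:
  drop 3 from [-1, 3, -4] -> [-1, -4]
  satisfied 2 clause(s); 6 remain; assigned so far: [3]
unit clause [-2] forces x2=F; simplify:
  drop 2 from [2, -1] -> [-1]
  drop 2 from [2, 1] -> [1]
  satisfied 2 clause(s); 4 remain; assigned so far: [2, 3]
unit clause [-1] forces x1=F; simplify:
  drop 1 from [1, 4] -> [4]
  drop 1 from [1] -> [] (empty!)
  satisfied 2 clause(s); 2 remain; assigned so far: [1, 2, 3]
CONFLICT (empty clause)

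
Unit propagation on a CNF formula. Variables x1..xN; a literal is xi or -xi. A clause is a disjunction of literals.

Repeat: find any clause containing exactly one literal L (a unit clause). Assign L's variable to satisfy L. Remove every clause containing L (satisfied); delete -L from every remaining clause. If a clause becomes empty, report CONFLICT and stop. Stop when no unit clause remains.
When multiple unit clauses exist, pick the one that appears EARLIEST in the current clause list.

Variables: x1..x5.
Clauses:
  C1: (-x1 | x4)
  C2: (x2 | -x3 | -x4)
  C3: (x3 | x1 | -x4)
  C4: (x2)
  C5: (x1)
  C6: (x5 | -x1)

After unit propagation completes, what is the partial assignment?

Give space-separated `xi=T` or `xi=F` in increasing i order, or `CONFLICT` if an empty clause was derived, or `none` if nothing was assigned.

Answer: x1=T x2=T x4=T x5=T

Derivation:
unit clause [2] forces x2=T; simplify:
  satisfied 2 clause(s); 4 remain; assigned so far: [2]
unit clause [1] forces x1=T; simplify:
  drop -1 from [-1, 4] -> [4]
  drop -1 from [5, -1] -> [5]
  satisfied 2 clause(s); 2 remain; assigned so far: [1, 2]
unit clause [4] forces x4=T; simplify:
  satisfied 1 clause(s); 1 remain; assigned so far: [1, 2, 4]
unit clause [5] forces x5=T; simplify:
  satisfied 1 clause(s); 0 remain; assigned so far: [1, 2, 4, 5]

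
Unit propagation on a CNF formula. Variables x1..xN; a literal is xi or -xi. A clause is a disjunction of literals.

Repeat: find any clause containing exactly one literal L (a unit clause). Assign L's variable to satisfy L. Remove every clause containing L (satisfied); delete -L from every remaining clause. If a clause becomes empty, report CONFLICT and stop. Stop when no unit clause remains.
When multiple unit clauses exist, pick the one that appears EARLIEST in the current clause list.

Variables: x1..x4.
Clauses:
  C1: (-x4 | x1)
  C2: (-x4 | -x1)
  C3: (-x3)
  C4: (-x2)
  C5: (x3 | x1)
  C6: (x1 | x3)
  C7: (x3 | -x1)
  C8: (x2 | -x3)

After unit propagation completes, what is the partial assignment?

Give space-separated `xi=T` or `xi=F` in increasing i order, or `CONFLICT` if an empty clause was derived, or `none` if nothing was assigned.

unit clause [-3] forces x3=F; simplify:
  drop 3 from [3, 1] -> [1]
  drop 3 from [1, 3] -> [1]
  drop 3 from [3, -1] -> [-1]
  satisfied 2 clause(s); 6 remain; assigned so far: [3]
unit clause [-2] forces x2=F; simplify:
  satisfied 1 clause(s); 5 remain; assigned so far: [2, 3]
unit clause [1] forces x1=T; simplify:
  drop -1 from [-4, -1] -> [-4]
  drop -1 from [-1] -> [] (empty!)
  satisfied 3 clause(s); 2 remain; assigned so far: [1, 2, 3]
CONFLICT (empty clause)

Answer: CONFLICT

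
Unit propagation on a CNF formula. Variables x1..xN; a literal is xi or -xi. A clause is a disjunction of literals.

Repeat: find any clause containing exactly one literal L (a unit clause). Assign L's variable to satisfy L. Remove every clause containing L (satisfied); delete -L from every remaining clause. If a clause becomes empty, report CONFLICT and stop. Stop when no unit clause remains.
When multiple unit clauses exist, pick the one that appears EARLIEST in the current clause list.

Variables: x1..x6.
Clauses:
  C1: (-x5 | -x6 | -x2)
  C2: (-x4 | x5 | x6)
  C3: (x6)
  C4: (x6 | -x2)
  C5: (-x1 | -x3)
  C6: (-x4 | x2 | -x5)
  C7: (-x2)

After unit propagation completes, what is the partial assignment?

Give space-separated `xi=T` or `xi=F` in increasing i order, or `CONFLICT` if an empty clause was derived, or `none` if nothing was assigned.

Answer: x2=F x6=T

Derivation:
unit clause [6] forces x6=T; simplify:
  drop -6 from [-5, -6, -2] -> [-5, -2]
  satisfied 3 clause(s); 4 remain; assigned so far: [6]
unit clause [-2] forces x2=F; simplify:
  drop 2 from [-4, 2, -5] -> [-4, -5]
  satisfied 2 clause(s); 2 remain; assigned so far: [2, 6]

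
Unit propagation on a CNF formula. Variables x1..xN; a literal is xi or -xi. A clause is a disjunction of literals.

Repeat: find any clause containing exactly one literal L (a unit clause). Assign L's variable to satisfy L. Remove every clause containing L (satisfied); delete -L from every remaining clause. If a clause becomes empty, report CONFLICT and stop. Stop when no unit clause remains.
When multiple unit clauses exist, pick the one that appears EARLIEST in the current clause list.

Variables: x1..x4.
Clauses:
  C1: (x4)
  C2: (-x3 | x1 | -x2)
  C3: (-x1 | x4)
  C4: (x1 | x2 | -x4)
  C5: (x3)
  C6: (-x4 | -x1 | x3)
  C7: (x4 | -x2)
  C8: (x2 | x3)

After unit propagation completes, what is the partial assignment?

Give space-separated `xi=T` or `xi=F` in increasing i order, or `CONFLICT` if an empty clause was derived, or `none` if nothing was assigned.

Answer: x3=T x4=T

Derivation:
unit clause [4] forces x4=T; simplify:
  drop -4 from [1, 2, -4] -> [1, 2]
  drop -4 from [-4, -1, 3] -> [-1, 3]
  satisfied 3 clause(s); 5 remain; assigned so far: [4]
unit clause [3] forces x3=T; simplify:
  drop -3 from [-3, 1, -2] -> [1, -2]
  satisfied 3 clause(s); 2 remain; assigned so far: [3, 4]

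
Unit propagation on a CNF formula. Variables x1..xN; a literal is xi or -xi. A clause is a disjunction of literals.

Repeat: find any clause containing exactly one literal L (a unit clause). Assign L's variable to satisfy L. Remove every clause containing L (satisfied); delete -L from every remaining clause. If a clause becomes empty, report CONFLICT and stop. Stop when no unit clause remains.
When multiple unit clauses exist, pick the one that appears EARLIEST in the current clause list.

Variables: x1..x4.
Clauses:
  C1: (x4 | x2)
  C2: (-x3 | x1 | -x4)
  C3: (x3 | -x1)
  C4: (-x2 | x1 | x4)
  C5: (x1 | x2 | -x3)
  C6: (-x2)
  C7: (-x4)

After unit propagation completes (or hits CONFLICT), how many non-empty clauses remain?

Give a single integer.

Answer: 3

Derivation:
unit clause [-2] forces x2=F; simplify:
  drop 2 from [4, 2] -> [4]
  drop 2 from [1, 2, -3] -> [1, -3]
  satisfied 2 clause(s); 5 remain; assigned so far: [2]
unit clause [4] forces x4=T; simplify:
  drop -4 from [-3, 1, -4] -> [-3, 1]
  drop -4 from [-4] -> [] (empty!)
  satisfied 1 clause(s); 4 remain; assigned so far: [2, 4]
CONFLICT (empty clause)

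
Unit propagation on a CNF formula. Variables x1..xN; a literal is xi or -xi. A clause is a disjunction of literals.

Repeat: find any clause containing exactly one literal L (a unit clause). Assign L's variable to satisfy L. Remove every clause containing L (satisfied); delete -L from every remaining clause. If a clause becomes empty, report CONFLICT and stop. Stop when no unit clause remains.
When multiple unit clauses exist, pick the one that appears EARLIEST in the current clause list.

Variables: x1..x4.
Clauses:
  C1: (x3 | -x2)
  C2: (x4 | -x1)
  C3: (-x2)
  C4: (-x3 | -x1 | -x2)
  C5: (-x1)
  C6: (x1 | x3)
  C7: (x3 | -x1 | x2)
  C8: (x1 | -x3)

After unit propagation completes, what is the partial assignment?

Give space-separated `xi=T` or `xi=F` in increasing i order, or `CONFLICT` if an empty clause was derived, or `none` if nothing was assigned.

unit clause [-2] forces x2=F; simplify:
  drop 2 from [3, -1, 2] -> [3, -1]
  satisfied 3 clause(s); 5 remain; assigned so far: [2]
unit clause [-1] forces x1=F; simplify:
  drop 1 from [1, 3] -> [3]
  drop 1 from [1, -3] -> [-3]
  satisfied 3 clause(s); 2 remain; assigned so far: [1, 2]
unit clause [3] forces x3=T; simplify:
  drop -3 from [-3] -> [] (empty!)
  satisfied 1 clause(s); 1 remain; assigned so far: [1, 2, 3]
CONFLICT (empty clause)

Answer: CONFLICT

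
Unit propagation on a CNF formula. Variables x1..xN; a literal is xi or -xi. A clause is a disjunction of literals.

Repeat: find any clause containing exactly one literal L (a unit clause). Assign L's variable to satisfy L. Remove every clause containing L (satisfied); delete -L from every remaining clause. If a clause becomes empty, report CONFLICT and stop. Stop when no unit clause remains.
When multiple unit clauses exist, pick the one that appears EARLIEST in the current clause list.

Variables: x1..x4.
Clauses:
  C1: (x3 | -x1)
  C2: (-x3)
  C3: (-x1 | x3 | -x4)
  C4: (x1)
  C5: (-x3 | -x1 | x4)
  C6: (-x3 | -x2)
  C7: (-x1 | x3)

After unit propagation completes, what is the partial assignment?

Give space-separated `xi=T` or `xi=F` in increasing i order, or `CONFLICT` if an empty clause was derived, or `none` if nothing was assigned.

Answer: CONFLICT

Derivation:
unit clause [-3] forces x3=F; simplify:
  drop 3 from [3, -1] -> [-1]
  drop 3 from [-1, 3, -4] -> [-1, -4]
  drop 3 from [-1, 3] -> [-1]
  satisfied 3 clause(s); 4 remain; assigned so far: [3]
unit clause [-1] forces x1=F; simplify:
  drop 1 from [1] -> [] (empty!)
  satisfied 3 clause(s); 1 remain; assigned so far: [1, 3]
CONFLICT (empty clause)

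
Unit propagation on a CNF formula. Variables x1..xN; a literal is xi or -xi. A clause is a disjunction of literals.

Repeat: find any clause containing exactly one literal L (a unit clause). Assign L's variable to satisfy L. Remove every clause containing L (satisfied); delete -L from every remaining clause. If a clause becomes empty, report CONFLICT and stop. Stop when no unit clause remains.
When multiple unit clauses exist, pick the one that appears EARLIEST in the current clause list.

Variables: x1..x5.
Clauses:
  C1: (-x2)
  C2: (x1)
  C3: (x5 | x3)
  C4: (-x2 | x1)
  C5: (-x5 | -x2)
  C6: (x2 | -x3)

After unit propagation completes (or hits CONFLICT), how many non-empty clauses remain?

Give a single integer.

unit clause [-2] forces x2=F; simplify:
  drop 2 from [2, -3] -> [-3]
  satisfied 3 clause(s); 3 remain; assigned so far: [2]
unit clause [1] forces x1=T; simplify:
  satisfied 1 clause(s); 2 remain; assigned so far: [1, 2]
unit clause [-3] forces x3=F; simplify:
  drop 3 from [5, 3] -> [5]
  satisfied 1 clause(s); 1 remain; assigned so far: [1, 2, 3]
unit clause [5] forces x5=T; simplify:
  satisfied 1 clause(s); 0 remain; assigned so far: [1, 2, 3, 5]

Answer: 0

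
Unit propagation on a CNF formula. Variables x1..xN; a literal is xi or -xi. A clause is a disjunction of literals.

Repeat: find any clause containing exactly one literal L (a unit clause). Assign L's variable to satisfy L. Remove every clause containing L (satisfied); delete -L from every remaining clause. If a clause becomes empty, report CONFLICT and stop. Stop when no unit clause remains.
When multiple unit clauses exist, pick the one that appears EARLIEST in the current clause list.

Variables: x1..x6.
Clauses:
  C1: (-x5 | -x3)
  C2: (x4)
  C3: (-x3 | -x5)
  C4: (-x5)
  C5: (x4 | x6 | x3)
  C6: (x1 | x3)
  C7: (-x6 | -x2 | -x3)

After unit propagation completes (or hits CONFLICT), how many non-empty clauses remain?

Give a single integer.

Answer: 2

Derivation:
unit clause [4] forces x4=T; simplify:
  satisfied 2 clause(s); 5 remain; assigned so far: [4]
unit clause [-5] forces x5=F; simplify:
  satisfied 3 clause(s); 2 remain; assigned so far: [4, 5]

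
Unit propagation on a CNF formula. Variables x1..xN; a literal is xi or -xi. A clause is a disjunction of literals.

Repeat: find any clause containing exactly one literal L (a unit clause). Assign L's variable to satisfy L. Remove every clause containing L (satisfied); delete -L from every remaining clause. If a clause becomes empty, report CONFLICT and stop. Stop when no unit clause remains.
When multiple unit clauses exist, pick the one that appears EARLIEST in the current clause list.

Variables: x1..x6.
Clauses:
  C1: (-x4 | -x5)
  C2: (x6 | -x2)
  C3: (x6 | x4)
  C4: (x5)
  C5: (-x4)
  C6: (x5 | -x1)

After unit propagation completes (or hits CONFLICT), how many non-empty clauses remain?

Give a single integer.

unit clause [5] forces x5=T; simplify:
  drop -5 from [-4, -5] -> [-4]
  satisfied 2 clause(s); 4 remain; assigned so far: [5]
unit clause [-4] forces x4=F; simplify:
  drop 4 from [6, 4] -> [6]
  satisfied 2 clause(s); 2 remain; assigned so far: [4, 5]
unit clause [6] forces x6=T; simplify:
  satisfied 2 clause(s); 0 remain; assigned so far: [4, 5, 6]

Answer: 0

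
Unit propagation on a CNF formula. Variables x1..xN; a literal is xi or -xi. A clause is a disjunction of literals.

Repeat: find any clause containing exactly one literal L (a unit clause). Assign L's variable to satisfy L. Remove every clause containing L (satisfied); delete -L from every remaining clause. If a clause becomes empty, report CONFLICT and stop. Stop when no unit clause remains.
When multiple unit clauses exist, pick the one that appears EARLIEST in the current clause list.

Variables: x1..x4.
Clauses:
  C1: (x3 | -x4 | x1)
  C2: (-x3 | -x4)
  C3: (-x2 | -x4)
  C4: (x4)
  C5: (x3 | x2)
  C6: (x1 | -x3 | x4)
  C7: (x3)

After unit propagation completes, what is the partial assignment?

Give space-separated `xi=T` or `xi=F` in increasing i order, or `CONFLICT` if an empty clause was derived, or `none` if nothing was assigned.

unit clause [4] forces x4=T; simplify:
  drop -4 from [3, -4, 1] -> [3, 1]
  drop -4 from [-3, -4] -> [-3]
  drop -4 from [-2, -4] -> [-2]
  satisfied 2 clause(s); 5 remain; assigned so far: [4]
unit clause [-3] forces x3=F; simplify:
  drop 3 from [3, 1] -> [1]
  drop 3 from [3, 2] -> [2]
  drop 3 from [3] -> [] (empty!)
  satisfied 1 clause(s); 4 remain; assigned so far: [3, 4]
CONFLICT (empty clause)

Answer: CONFLICT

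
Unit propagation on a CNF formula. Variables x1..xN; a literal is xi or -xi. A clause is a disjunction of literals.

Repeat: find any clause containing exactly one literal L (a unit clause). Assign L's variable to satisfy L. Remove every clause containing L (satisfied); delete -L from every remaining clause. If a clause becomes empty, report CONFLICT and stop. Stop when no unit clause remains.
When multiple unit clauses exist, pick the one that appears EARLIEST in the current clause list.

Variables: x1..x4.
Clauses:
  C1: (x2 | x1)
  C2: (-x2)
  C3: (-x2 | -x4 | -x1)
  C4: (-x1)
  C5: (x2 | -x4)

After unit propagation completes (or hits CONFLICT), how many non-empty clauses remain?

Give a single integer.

unit clause [-2] forces x2=F; simplify:
  drop 2 from [2, 1] -> [1]
  drop 2 from [2, -4] -> [-4]
  satisfied 2 clause(s); 3 remain; assigned so far: [2]
unit clause [1] forces x1=T; simplify:
  drop -1 from [-1] -> [] (empty!)
  satisfied 1 clause(s); 2 remain; assigned so far: [1, 2]
CONFLICT (empty clause)

Answer: 1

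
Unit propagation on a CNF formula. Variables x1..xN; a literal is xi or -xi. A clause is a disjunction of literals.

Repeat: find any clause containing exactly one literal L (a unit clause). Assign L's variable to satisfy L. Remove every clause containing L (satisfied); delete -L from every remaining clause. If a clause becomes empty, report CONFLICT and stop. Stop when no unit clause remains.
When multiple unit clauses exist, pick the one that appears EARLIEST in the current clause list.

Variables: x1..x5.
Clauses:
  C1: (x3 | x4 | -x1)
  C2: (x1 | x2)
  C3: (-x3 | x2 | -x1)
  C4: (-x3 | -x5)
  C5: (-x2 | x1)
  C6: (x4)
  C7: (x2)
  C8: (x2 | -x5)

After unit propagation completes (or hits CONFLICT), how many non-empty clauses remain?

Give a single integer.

unit clause [4] forces x4=T; simplify:
  satisfied 2 clause(s); 6 remain; assigned so far: [4]
unit clause [2] forces x2=T; simplify:
  drop -2 from [-2, 1] -> [1]
  satisfied 4 clause(s); 2 remain; assigned so far: [2, 4]
unit clause [1] forces x1=T; simplify:
  satisfied 1 clause(s); 1 remain; assigned so far: [1, 2, 4]

Answer: 1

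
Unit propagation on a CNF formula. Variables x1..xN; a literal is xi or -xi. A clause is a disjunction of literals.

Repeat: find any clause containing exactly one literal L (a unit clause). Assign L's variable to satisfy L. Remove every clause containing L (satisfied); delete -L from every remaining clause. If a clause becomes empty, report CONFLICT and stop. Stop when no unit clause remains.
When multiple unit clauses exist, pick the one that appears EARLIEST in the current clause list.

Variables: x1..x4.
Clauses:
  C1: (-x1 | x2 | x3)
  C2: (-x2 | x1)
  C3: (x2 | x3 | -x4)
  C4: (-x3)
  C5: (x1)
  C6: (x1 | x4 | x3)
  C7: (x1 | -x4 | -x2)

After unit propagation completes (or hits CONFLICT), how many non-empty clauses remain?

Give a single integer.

unit clause [-3] forces x3=F; simplify:
  drop 3 from [-1, 2, 3] -> [-1, 2]
  drop 3 from [2, 3, -4] -> [2, -4]
  drop 3 from [1, 4, 3] -> [1, 4]
  satisfied 1 clause(s); 6 remain; assigned so far: [3]
unit clause [1] forces x1=T; simplify:
  drop -1 from [-1, 2] -> [2]
  satisfied 4 clause(s); 2 remain; assigned so far: [1, 3]
unit clause [2] forces x2=T; simplify:
  satisfied 2 clause(s); 0 remain; assigned so far: [1, 2, 3]

Answer: 0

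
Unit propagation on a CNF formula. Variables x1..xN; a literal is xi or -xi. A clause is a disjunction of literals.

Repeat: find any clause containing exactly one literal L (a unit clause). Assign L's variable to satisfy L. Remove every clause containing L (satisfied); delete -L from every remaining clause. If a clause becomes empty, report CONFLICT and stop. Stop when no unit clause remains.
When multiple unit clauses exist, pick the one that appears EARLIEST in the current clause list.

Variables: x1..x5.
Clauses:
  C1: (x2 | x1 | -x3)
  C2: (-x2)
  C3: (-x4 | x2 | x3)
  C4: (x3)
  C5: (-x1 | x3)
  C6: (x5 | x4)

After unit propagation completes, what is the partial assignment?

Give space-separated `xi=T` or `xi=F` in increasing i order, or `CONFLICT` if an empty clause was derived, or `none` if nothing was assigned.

Answer: x1=T x2=F x3=T

Derivation:
unit clause [-2] forces x2=F; simplify:
  drop 2 from [2, 1, -3] -> [1, -3]
  drop 2 from [-4, 2, 3] -> [-4, 3]
  satisfied 1 clause(s); 5 remain; assigned so far: [2]
unit clause [3] forces x3=T; simplify:
  drop -3 from [1, -3] -> [1]
  satisfied 3 clause(s); 2 remain; assigned so far: [2, 3]
unit clause [1] forces x1=T; simplify:
  satisfied 1 clause(s); 1 remain; assigned so far: [1, 2, 3]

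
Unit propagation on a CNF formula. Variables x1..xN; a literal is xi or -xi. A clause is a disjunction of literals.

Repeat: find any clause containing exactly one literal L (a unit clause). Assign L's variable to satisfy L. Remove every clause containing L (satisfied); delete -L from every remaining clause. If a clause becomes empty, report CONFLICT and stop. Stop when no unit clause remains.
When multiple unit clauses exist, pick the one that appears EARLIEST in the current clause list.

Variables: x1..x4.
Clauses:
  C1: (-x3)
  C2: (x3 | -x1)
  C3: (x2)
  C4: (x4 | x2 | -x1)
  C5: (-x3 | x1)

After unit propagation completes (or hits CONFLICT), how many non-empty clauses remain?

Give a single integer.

Answer: 0

Derivation:
unit clause [-3] forces x3=F; simplify:
  drop 3 from [3, -1] -> [-1]
  satisfied 2 clause(s); 3 remain; assigned so far: [3]
unit clause [-1] forces x1=F; simplify:
  satisfied 2 clause(s); 1 remain; assigned so far: [1, 3]
unit clause [2] forces x2=T; simplify:
  satisfied 1 clause(s); 0 remain; assigned so far: [1, 2, 3]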